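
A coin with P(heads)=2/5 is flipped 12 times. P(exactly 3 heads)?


Binomial: P(X=3) = C(12,3)×p^3×(1-p)^9
= 220 × 8/125 × 19683/1953125 = 6928416/48828125

P(X=3) = 6928416/48828125 ≈ 14.19%


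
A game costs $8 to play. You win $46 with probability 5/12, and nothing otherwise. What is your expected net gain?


E[gain] = (46-8)×5/12 + (-8)×7/12
= 95/6 - 14/3 = 67/6

Expected net gain = $67/6 ≈ $11.17


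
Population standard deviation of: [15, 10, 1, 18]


Mean = 44/4 = 11
  (15-11)²=16
  (10-11)²=1
  (1-11)²=100
  (18-11)²=49
Σ(x-μ)² = 166
σ² = 166/4 = 83/2

σ = √(83/2) ≈ 6.4420


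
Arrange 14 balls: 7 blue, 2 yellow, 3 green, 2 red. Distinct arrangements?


14!/(7!×2!×3!×2!) = 720720

720720


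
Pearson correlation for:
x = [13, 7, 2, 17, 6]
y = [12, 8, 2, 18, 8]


n=5, Σx=45, Σy=48, Σxy=570, Σx²=547, Σy²=600
r = (5×570 - 45×48)/√((5×547 - 45²)(5×600 - 48²))
= 690/√(710×696) = 690/√494160 ≈ 690/702.9651 ≈ 0.9816

r ≈ 0.9816


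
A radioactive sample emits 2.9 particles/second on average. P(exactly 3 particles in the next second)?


Poisson(λ=2.9): P(X=3) = e^(-λ)×λ^k/k!
= e^(-2.9) × 2.9^3 / 3!
≈ 0.05502322006 × 24.389 / 6 ≈ 0.223660

P(X=3) ≈ 0.223660 ≈ 22.37%


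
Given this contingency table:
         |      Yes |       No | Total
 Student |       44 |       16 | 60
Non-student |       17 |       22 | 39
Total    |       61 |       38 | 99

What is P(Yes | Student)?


P(Yes | Student) = 44/(44+16) = 44/60 = 11/15

P(Yes|Student) = 11/15 ≈ 73.33%


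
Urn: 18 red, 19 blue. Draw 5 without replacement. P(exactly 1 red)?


Hypergeometric: C(18,1)×C(19,4)/C(37,5)
= 18×3876/435897 = 456/2849

P(X=1) = 456/2849 ≈ 16.01%


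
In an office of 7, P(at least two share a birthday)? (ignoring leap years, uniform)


P(all different) = Π(365-i)/365 for i=0..6
= 0.943764
P(match) = 1 - 0.943764 = 0.056236

P ≈ 0.0562 ≈ 5.62%


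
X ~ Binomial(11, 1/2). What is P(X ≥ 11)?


P(X ≥ 11) = Σ P(X=i) for i=11..11
P(X=11) = 1/2048
Sum = 1/2048

P(X ≥ 11) = 1/2048 ≈ 0.05%


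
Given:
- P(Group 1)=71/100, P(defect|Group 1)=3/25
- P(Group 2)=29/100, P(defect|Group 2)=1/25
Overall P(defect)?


P(B) = Σ P(B|Aᵢ)×P(Aᵢ)
  3/25×71/100 = 213/2500
  1/25×29/100 = 29/2500
Sum = 121/1250

P(defect) = 121/1250 ≈ 9.68%


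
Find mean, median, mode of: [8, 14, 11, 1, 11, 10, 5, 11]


Sorted: [1, 5, 8, 10, 11, 11, 11, 14]
Mean = 71/8
Median = 21/2
Freq: {8: 1, 14: 1, 11: 3, 1: 1, 10: 1, 5: 1}
Mode: [11]

Mean=71/8, Median=21/2, Mode=11


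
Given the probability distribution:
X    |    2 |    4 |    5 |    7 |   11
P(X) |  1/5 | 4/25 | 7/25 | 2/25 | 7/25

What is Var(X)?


E[X] = 152/25
E[X²] = 1204/25
Var(X) = E[X²] - (E[X])² = 1204/25 - 23104/625 = 6996/625

Var(X) = 6996/625 ≈ 11.1936


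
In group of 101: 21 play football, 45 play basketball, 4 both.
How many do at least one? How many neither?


|A∪B| = 21+45-4 = 62
Neither = 101-62 = 39

At least one: 62; Neither: 39


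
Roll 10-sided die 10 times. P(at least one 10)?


P(no 10)^10 = (9/10)^10 = 3486784401/10000000000
P(≥1) = 1 - 3486784401/10000000000 = 6513215599/10000000000

P = 6513215599/10000000000 ≈ 65.13%


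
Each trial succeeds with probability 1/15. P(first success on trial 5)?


Geometric: P(X=5) = (1-p)^(k-1)×p = (14/15)^4×1/15 = 38416/759375

P(X=5) = 38416/759375 ≈ 5.06%


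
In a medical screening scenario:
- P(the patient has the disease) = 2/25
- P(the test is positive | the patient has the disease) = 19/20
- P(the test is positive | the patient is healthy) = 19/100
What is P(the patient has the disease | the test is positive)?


Using Bayes' theorem:
P(A|B) = P(B|A)·P(A) / P(B)

P(the test is positive) = 19/20 × 2/25 + 19/100 × 23/25
= 19/250 + 437/2500 = 627/2500

P(the patient has the disease|the test is positive) = (19/250) / (627/2500) = 10/33

P(the patient has the disease|the test is positive) = 10/33 ≈ 30.30%


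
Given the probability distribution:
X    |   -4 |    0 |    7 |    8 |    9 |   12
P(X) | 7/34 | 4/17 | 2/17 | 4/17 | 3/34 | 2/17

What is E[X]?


E[X] = Σ x·P(X=x)
= (-4)×(7/34) + (0)×(4/17) + (7)×(2/17) + (8)×(4/17) + (9)×(3/34) + (12)×(2/17)
= 139/34

E[X] = 139/34


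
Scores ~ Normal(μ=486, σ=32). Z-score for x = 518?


z = (x - μ)/σ = (518 - 486)/32 = 1.0

z = 1.0


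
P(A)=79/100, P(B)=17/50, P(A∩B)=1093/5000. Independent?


P(A)×P(B) = 1343/5000
P(A∩B) = 1093/5000
Not equal → NOT independent

No, not independent


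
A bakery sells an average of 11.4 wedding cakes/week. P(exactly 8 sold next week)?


Poisson(λ=11.4): P(X=8) = e^(-λ)×λ^k/k!
= e^(-11.4) × 11.4^8 / 8!
≈ 1.119548484e-05 × 285258642.207 / 40320 ≈ 0.079207

P(X=8) ≈ 0.079207 ≈ 7.92%


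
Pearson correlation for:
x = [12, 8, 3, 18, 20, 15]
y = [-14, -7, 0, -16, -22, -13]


n=6, Σx=76, Σy=-72, Σxy=-1147, Σx²=1166, Σy²=1154
r = (6×(-1147) - 76×(-72))/√((6×1166 - 76²)(6×1154 - (-72)²))
= -1410/√(1220×1740) = -1410/√2122800 ≈ -1410/1456.9832 ≈ -0.9678

r ≈ -0.9678


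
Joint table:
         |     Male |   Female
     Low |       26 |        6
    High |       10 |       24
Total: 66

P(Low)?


P(Low) = (26+6)/66 = 32/66 = 16/33

P(Low) = 16/33 ≈ 48.48%


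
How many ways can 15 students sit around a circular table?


Circular arrangements of 15 distinct objects: fix one position to break rotational symmetry.
(n-1)! = 14! = 87178291200

87178291200


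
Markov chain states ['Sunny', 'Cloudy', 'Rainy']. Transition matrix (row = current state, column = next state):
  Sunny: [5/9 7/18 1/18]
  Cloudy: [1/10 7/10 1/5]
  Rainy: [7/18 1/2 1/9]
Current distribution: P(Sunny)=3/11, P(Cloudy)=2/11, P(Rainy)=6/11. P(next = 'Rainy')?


P(next=Rainy) = Σᵢ P(now=i)×P(i→Rainy)
= 3/11×1/18 + 2/11×1/5 + 6/11×1/9
= 1/66 + 2/55 + 2/33 = 37/330

P = 37/330 ≈ 0.1121


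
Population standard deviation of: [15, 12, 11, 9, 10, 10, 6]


Mean = 73/7
  (15-73/7)²=1024/49
  (12-73/7)²=121/49
  (11-73/7)²=16/49
  (9-73/7)²=100/49
  (10-73/7)²=9/49
  (10-73/7)²=9/49
  (6-73/7)²=961/49
Σ(x-μ)² = 320/7
σ² = (320/7)/7 = 320/49

σ = √(320/49) ≈ 2.5555


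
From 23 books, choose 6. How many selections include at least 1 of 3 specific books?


Complement: C(23,6) - C(20,6) = 100947 - 38760 = 62187

62187


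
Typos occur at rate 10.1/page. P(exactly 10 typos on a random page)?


Poisson(λ=10.1): P(X=10) = e^(-λ)×λ^k/k!
= e^(-10.1) × 10.1^10 / 10!
≈ 4.107955523e-05 × 11046221254.1 / 3628800 ≈ 0.125048

P(X=10) ≈ 0.125048 ≈ 12.50%


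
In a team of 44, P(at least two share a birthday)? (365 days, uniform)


P(all different) = Π(365-i)/365 for i=0..43
= 0.067115
P(match) = 1 - 0.067115 = 0.932885

P ≈ 0.9329 ≈ 93.29%


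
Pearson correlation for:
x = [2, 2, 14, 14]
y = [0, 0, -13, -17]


n=4, Σx=32, Σy=-30, Σxy=-420, Σx²=400, Σy²=458
r = (4×(-420) - 32×(-30))/√((4×400 - 32²)(4×458 - (-30)²))
= -720/√(576×932) = -720/√536832 ≈ -720/732.6882 ≈ -0.9827

r ≈ -0.9827


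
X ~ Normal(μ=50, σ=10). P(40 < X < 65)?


z₁=(40-50)/10=-1.0, z₂=(65-50)/10=1.5
P = Φ(1.5) - Φ(-1.0) = 0.933193 - 0.158655 = 0.774538 ≈ 0.7745

P(40 < X < 65) ≈ 0.7745


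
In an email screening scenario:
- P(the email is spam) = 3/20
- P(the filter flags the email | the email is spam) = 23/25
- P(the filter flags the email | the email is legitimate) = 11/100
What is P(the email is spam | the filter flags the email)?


Using Bayes' theorem:
P(A|B) = P(B|A)·P(A) / P(B)

P(the filter flags the email) = 23/25 × 3/20 + 11/100 × 17/20
= 69/500 + 187/2000 = 463/2000

P(the email is spam|the filter flags the email) = (69/500) / (463/2000) = 276/463

P(the email is spam|the filter flags the email) = 276/463 ≈ 59.61%


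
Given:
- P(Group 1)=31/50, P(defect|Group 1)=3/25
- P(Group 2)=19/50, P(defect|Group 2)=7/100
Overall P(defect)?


P(B) = Σ P(B|Aᵢ)×P(Aᵢ)
  3/25×31/50 = 93/1250
  7/100×19/50 = 133/5000
Sum = 101/1000

P(defect) = 101/1000 ≈ 10.10%


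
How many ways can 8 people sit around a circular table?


Circular arrangements of 8 distinct objects: fix one position to break rotational symmetry.
(n-1)! = 7! = 5040

5040


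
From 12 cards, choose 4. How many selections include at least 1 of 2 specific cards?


Complement: C(12,4) - C(10,4) = 495 - 210 = 285

285


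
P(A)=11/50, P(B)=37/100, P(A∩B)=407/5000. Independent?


P(A)×P(B) = 407/5000
P(A∩B) = 407/5000
Equal ✓ → Independent

Yes, independent


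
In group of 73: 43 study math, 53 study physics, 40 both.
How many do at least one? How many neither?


|A∪B| = 43+53-40 = 56
Neither = 73-56 = 17

At least one: 56; Neither: 17


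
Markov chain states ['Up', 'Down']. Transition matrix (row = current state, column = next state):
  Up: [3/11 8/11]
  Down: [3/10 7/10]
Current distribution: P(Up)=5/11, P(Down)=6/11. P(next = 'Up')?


P(next=Up) = Σᵢ P(now=i)×P(i→Up)
= 5/11×3/11 + 6/11×3/10
= 15/121 + 9/55 = 174/605

P = 174/605 ≈ 0.2876


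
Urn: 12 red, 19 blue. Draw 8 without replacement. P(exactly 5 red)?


Hypergeometric: C(12,5)×C(19,3)/C(31,8)
= 792×969/7888725 = 28424/292175

P(X=5) = 28424/292175 ≈ 9.73%


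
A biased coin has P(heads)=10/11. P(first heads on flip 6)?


Geometric: P(X=6) = (1-p)^(k-1)×p = (1/11)^5×10/11 = 10/1771561

P(X=6) = 10/1771561 ≈ 0.00%


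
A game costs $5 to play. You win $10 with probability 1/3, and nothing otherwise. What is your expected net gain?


E[gain] = (10-5)×1/3 + (-5)×2/3
= 5/3 - 10/3 = -5/3

Expected net gain = $-5/3 ≈ $-1.67


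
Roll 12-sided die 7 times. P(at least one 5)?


P(no 5)^7 = (11/12)^7 = 19487171/35831808
P(≥1) = 1 - 19487171/35831808 = 16344637/35831808

P = 16344637/35831808 ≈ 45.61%


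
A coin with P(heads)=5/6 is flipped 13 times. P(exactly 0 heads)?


Binomial: P(X=0) = C(13,0)×p^0×(1-p)^13
= 1 × 1 × 1/13060694016 = 1/13060694016

P(X=0) = 1/13060694016 ≈ 0.00%


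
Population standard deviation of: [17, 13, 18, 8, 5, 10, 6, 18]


Mean = 95/8
  (17-95/8)²=1681/64
  (13-95/8)²=81/64
  (18-95/8)²=2401/64
  (8-95/8)²=961/64
  (5-95/8)²=3025/64
  (10-95/8)²=225/64
  (6-95/8)²=2209/64
  (18-95/8)²=2401/64
Σ(x-μ)² = 1623/8
σ² = (1623/8)/8 = 1623/64

σ = √(1623/64) ≈ 5.0358


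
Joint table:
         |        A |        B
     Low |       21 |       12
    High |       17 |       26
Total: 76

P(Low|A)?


P(Low|A) = 21/(21+17) = 21/38

P = 21/38 ≈ 55.26%


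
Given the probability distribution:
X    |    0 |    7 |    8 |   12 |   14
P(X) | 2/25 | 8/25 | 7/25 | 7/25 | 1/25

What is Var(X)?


E[X] = 42/5
E[X²] = 2044/25
Var(X) = E[X²] - (E[X])² = 2044/25 - 1764/25 = 56/5

Var(X) = 56/5 ≈ 11.2000


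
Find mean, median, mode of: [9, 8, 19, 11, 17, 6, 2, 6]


Sorted: [2, 6, 6, 8, 9, 11, 17, 19]
Mean = 78/8 = 39/4
Median = 17/2
Freq: {9: 1, 8: 1, 19: 1, 11: 1, 17: 1, 6: 2, 2: 1}
Mode: [6]

Mean=39/4, Median=17/2, Mode=6


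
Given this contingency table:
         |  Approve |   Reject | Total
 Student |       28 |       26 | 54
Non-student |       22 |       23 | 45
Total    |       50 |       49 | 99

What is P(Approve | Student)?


P(Approve | Student) = 28/(28+26) = 28/54 = 14/27

P(Approve|Student) = 14/27 ≈ 51.85%


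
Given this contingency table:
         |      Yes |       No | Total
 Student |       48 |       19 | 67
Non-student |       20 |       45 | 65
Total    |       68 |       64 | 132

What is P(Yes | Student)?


P(Yes | Student) = 48/(48+19) = 48/67

P(Yes|Student) = 48/67 ≈ 71.64%


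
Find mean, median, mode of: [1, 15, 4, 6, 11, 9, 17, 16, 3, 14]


Sorted: [1, 3, 4, 6, 9, 11, 14, 15, 16, 17]
Mean = 96/10 = 48/5
Median = 10
Freq: {1: 1, 15: 1, 4: 1, 6: 1, 11: 1, 9: 1, 17: 1, 16: 1, 3: 1, 14: 1}
Mode: No mode

Mean=48/5, Median=10, Mode=No mode


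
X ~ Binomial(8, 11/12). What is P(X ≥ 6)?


P(X ≥ 6) = Σ P(X=i) for i=6..8
P(X=6) = 12400927/107495424
P(X=7) = 19487171/53747712
P(X=8) = 214358881/429981696
Sum = 139953319/143327232

P(X ≥ 6) = 139953319/143327232 ≈ 97.65%


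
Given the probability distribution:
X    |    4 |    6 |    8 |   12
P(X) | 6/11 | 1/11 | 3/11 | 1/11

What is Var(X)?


E[X] = 6
E[X²] = 468/11
Var(X) = E[X²] - (E[X])² = 468/11 - 36 = 72/11

Var(X) = 72/11 ≈ 6.5455


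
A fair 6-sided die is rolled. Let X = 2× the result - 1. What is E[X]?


E[die] = (1+6)/2 = 7/2
E[X] = 2×7/2 - 1 = 6

E[X] = 6


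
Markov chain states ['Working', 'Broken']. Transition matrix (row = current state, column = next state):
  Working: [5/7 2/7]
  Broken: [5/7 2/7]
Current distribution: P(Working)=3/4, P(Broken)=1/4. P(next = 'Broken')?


P(next=Broken) = Σᵢ P(now=i)×P(i→Broken)
= 3/4×2/7 + 1/4×2/7
= 3/14 + 1/14 = 2/7

P = 2/7 ≈ 0.2857


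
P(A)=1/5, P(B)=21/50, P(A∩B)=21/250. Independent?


P(A)×P(B) = 21/250
P(A∩B) = 21/250
Equal ✓ → Independent

Yes, independent


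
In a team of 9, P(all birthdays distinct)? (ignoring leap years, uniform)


P(all different) = Π(365-i)/365 for i=0..8
= (365/365)×(364/365)×...×(357/365)
= 0.905376

P ≈ 0.9054 ≈ 90.54%


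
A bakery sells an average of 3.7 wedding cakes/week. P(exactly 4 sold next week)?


Poisson(λ=3.7): P(X=4) = e^(-λ)×λ^k/k!
= e^(-3.7) × 3.7^4 / 4!
≈ 0.02472352647 × 187.4161 / 24 ≈ 0.193066

P(X=4) ≈ 0.193066 ≈ 19.31%


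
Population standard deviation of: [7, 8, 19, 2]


Mean = 36/4 = 9
  (7-9)²=4
  (8-9)²=1
  (19-9)²=100
  (2-9)²=49
Σ(x-μ)² = 154
σ² = 154/4 = 77/2

σ = √(77/2) ≈ 6.2048


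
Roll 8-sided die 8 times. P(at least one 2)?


P(no 2)^8 = (7/8)^8 = 5764801/16777216
P(≥1) = 1 - 5764801/16777216 = 11012415/16777216

P = 11012415/16777216 ≈ 65.64%


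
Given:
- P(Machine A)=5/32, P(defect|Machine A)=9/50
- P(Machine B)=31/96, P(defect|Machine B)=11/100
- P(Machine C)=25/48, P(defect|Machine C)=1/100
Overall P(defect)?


P(B) = Σ P(B|Aᵢ)×P(Aᵢ)
  9/50×5/32 = 9/320
  11/100×31/96 = 341/9600
  1/100×25/48 = 1/192
Sum = 661/9600

P(defect) = 661/9600 ≈ 6.89%


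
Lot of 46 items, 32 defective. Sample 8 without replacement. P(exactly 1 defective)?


Hypergeometric: C(32,1)×C(14,7)/C(46,8)
= 32×3432/260932815 = 256/608235

P(X=1) = 256/608235 ≈ 0.04%


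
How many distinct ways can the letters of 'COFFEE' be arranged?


Letters: 6, freq: {'C': 1, 'O': 1, 'F': 2, 'E': 2}
6!/(1!×1!×2!×2!) = 720/4 = 180

180


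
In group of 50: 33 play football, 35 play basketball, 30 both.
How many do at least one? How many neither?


|A∪B| = 33+35-30 = 38
Neither = 50-38 = 12

At least one: 38; Neither: 12


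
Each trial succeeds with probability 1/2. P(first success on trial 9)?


Geometric: P(X=9) = (1-p)^(k-1)×p = (1/2)^8×1/2 = 1/512

P(X=9) = 1/512 ≈ 0.20%


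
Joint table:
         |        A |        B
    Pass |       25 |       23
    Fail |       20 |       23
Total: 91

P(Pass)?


P(Pass) = (25+23)/91 = 48/91

P(Pass) = 48/91 ≈ 52.75%


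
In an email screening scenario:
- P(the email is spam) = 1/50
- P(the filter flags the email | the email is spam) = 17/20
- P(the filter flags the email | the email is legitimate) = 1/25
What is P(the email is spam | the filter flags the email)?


Using Bayes' theorem:
P(A|B) = P(B|A)·P(A) / P(B)

P(the filter flags the email) = 17/20 × 1/50 + 1/25 × 49/50
= 17/1000 + 49/1250 = 281/5000

P(the email is spam|the filter flags the email) = (17/1000) / (281/5000) = 85/281

P(the email is spam|the filter flags the email) = 85/281 ≈ 30.25%


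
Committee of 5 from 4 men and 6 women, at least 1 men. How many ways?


Count by #men:
  1M,4W: C(4,1)×C(6,4)=60
  2M,3W: C(4,2)×C(6,3)=120
  3M,2W: C(4,3)×C(6,2)=60
  4M,1W: C(4,4)×C(6,1)=6
Total = 246

246


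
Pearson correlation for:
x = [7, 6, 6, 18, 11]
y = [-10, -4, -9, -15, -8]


n=5, Σx=48, Σy=-46, Σxy=-506, Σx²=566, Σy²=486
r = (5×(-506) - 48×(-46))/√((5×566 - 48²)(5×486 - (-46)²))
= -322/√(526×314) = -322/√165164 ≈ -322/406.4037 ≈ -0.7923

r ≈ -0.7923


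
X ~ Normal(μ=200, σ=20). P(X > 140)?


z = (140-200)/20 = -3.0
P(X > 140) = 1 - P(Z ≤ -3.0) = 1 - 0.0013 = 0.9987

P(X > 140) ≈ 0.9987


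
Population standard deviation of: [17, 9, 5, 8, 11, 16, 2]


Mean = 68/7
  (17-68/7)²=2601/49
  (9-68/7)²=25/49
  (5-68/7)²=1089/49
  (8-68/7)²=144/49
  (11-68/7)²=81/49
  (16-68/7)²=1936/49
  (2-68/7)²=2916/49
Σ(x-μ)² = 1256/7
σ² = (1256/7)/7 = 1256/49

σ = √(1256/49) ≈ 5.0629


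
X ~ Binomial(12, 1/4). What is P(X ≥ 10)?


P(X ≥ 10) = Σ P(X=i) for i=10..12
P(X=10) = 297/8388608
P(X=11) = 9/4194304
P(X=12) = 1/16777216
Sum = 631/16777216

P(X ≥ 10) = 631/16777216 ≈ 0.00%


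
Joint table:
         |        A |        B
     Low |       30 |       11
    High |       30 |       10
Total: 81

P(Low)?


P(Low) = (30+11)/81 = 41/81

P(Low) = 41/81 ≈ 50.62%


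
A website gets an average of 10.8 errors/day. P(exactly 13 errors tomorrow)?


Poisson(λ=10.8): P(X=13) = e^(-λ)×λ^k/k!
= e^(-10.8) × 10.8^13 / 13!
≈ 2.039950341e-05 × 2.71962372616e+13 / 6227020800 ≈ 0.089094

P(X=13) ≈ 0.089094 ≈ 8.91%


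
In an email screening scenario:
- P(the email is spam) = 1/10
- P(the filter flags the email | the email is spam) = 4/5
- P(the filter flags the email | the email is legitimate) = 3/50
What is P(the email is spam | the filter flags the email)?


Using Bayes' theorem:
P(A|B) = P(B|A)·P(A) / P(B)

P(the filter flags the email) = 4/5 × 1/10 + 3/50 × 9/10
= 2/25 + 27/500 = 67/500

P(the email is spam|the filter flags the email) = (2/25) / (67/500) = 40/67

P(the email is spam|the filter flags the email) = 40/67 ≈ 59.70%


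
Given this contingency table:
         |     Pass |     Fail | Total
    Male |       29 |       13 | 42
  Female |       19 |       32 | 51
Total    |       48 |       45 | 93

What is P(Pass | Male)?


P(Pass | Male) = 29/(29+13) = 29/42

P(Pass|Male) = 29/42 ≈ 69.05%


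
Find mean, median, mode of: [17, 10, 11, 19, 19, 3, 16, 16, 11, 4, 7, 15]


Sorted: [3, 4, 7, 10, 11, 11, 15, 16, 16, 17, 19, 19]
Mean = 148/12 = 37/3
Median = 13
Freq: {17: 1, 10: 1, 11: 2, 19: 2, 3: 1, 16: 2, 4: 1, 7: 1, 15: 1}
Mode: [11, 16, 19]

Mean=37/3, Median=13, Mode=[11, 16, 19]


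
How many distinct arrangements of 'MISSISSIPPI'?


Letters: 11, freq: {'M': 1, 'I': 4, 'S': 4, 'P': 2}
11!/(1!×4!×4!×2!) = 39916800/1152 = 34650

34650


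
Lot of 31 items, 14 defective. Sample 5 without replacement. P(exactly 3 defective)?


Hypergeometric: C(14,3)×C(17,2)/C(31,5)
= 364×136/169911 = 7072/24273

P(X=3) = 7072/24273 ≈ 29.14%


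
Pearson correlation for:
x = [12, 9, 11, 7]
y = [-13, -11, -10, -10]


n=4, Σx=39, Σy=-44, Σxy=-435, Σx²=395, Σy²=490
r = (4×(-435) - 39×(-44))/√((4×395 - 39²)(4×490 - (-44)²))
= -24/√(59×24) = -24/√1416 ≈ -24/37.6298 ≈ -0.6378

r ≈ -0.6378


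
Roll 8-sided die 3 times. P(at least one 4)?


P(no 4)^3 = (7/8)^3 = 343/512
P(≥1) = 1 - 343/512 = 169/512

P = 169/512 ≈ 33.01%


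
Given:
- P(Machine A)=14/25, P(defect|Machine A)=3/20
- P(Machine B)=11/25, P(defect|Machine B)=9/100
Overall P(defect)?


P(B) = Σ P(B|Aᵢ)×P(Aᵢ)
  3/20×14/25 = 21/250
  9/100×11/25 = 99/2500
Sum = 309/2500

P(defect) = 309/2500 ≈ 12.36%


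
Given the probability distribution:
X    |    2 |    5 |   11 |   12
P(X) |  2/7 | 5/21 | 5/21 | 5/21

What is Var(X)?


E[X] = 152/21
E[X²] = 1474/21
Var(X) = E[X²] - (E[X])² = 1474/21 - 23104/441 = 7850/441

Var(X) = 7850/441 ≈ 17.8005


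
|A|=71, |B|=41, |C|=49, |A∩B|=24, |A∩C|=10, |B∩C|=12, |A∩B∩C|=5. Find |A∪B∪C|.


|A∪B∪C| = 71+41+49-24-10-12+5 = 120

|A∪B∪C| = 120


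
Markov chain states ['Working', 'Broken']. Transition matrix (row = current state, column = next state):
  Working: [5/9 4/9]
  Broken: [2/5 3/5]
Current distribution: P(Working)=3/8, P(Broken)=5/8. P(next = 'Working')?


P(next=Working) = Σᵢ P(now=i)×P(i→Working)
= 3/8×5/9 + 5/8×2/5
= 5/24 + 1/4 = 11/24

P = 11/24 ≈ 0.4583


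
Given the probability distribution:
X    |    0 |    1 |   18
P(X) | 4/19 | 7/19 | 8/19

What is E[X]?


E[X] = Σ x·P(X=x)
= (0)×(4/19) + (1)×(7/19) + (18)×(8/19)
= 151/19

E[X] = 151/19


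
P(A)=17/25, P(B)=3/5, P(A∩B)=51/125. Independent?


P(A)×P(B) = 51/125
P(A∩B) = 51/125
Equal ✓ → Independent

Yes, independent


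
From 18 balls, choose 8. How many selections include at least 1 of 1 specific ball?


Complement: C(18,8) - C(17,8) = 43758 - 24310 = 19448

19448


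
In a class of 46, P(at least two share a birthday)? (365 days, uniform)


P(all different) = Π(365-i)/365 for i=0..45
= 0.051747
P(match) = 1 - 0.051747 = 0.948253

P ≈ 0.9483 ≈ 94.83%


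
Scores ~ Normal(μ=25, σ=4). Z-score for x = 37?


z = (x - μ)/σ = (37 - 25)/4 = 3.0

z = 3.0


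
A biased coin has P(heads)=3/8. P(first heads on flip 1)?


Geometric: P(X=1) = (1-p)^(k-1)×p = (5/8)^0×3/8 = 3/8

P(X=1) = 3/8 ≈ 37.50%


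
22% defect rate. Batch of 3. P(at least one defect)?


P(all good) = (39/50)^3 = 59319/125000
P(≥1 defect) = 65681/125000

P = 65681/125000 ≈ 52.54%


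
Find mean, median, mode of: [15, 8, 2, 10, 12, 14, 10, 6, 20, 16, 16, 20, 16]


Sorted: [2, 6, 8, 10, 10, 12, 14, 15, 16, 16, 16, 20, 20]
Mean = 165/13
Median = 14
Freq: {15: 1, 8: 1, 2: 1, 10: 2, 12: 1, 14: 1, 6: 1, 20: 2, 16: 3}
Mode: [16]

Mean=165/13, Median=14, Mode=16


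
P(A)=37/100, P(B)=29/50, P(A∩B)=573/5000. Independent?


P(A)×P(B) = 1073/5000
P(A∩B) = 573/5000
Not equal → NOT independent

No, not independent


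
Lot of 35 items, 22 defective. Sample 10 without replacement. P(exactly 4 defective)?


Hypergeometric: C(22,4)×C(13,6)/C(35,10)
= 7315×1716/183579396 = 1045/15283

P(X=4) = 1045/15283 ≈ 6.84%


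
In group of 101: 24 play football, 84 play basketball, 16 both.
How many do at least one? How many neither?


|A∪B| = 24+84-16 = 92
Neither = 101-92 = 9

At least one: 92; Neither: 9


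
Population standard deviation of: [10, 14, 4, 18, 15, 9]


Mean = 70/6 = 35/3
  (10-35/3)²=25/9
  (14-35/3)²=49/9
  (4-35/3)²=529/9
  (18-35/3)²=361/9
  (15-35/3)²=100/9
  (9-35/3)²=64/9
Σ(x-μ)² = 376/3
σ² = (376/3)/6 = 188/9

σ = √(188/9) ≈ 4.5704


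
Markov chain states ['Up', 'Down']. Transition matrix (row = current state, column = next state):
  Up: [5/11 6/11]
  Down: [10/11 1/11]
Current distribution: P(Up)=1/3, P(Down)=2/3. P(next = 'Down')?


P(next=Down) = Σᵢ P(now=i)×P(i→Down)
= 1/3×6/11 + 2/3×1/11
= 2/11 + 2/33 = 8/33

P = 8/33 ≈ 0.2424


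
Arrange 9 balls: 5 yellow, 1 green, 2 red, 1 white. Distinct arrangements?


9!/(5!×1!×2!×1!) = 1512

1512


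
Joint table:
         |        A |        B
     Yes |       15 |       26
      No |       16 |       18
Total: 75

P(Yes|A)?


P(Yes|A) = 15/(15+16) = 15/31

P = 15/31 ≈ 48.39%


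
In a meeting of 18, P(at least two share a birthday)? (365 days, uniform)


P(all different) = Π(365-i)/365 for i=0..17
= 0.653089
P(match) = 1 - 0.653089 = 0.346911

P ≈ 0.3469 ≈ 34.69%


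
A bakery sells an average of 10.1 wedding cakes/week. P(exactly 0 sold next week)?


Poisson(λ=10.1): P(X=0) = e^(-λ)×λ^k/k!
= e^(-10.1) × 10.1^0 / 0!
≈ 4.107955523e-05 × 1 / 1 ≈ 0.000041

P(X=0) ≈ 0.000041 ≈ 0.00%


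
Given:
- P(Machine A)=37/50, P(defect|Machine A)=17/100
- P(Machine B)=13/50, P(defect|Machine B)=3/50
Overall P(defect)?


P(B) = Σ P(B|Aᵢ)×P(Aᵢ)
  17/100×37/50 = 629/5000
  3/50×13/50 = 39/2500
Sum = 707/5000

P(defect) = 707/5000 ≈ 14.14%


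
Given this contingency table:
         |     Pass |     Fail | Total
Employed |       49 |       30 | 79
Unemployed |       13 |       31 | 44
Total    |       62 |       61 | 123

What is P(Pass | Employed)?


P(Pass | Employed) = 49/(49+30) = 49/79

P(Pass|Employed) = 49/79 ≈ 62.03%


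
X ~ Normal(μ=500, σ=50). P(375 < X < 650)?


z₁=(375-500)/50=-2.5, z₂=(650-500)/50=3.0
P = Φ(3.0) - Φ(-2.5) = 0.998650 - 0.006210 = 0.992440 ≈ 0.9924

P(375 < X < 650) ≈ 0.9924


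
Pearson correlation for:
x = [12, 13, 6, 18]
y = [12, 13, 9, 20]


n=4, Σx=49, Σy=54, Σxy=727, Σx²=673, Σy²=794
r = (4×727 - 49×54)/√((4×673 - 49²)(4×794 - 54²))
= 262/√(291×260) = 262/√75660 ≈ 262/275.0636 ≈ 0.9525

r ≈ 0.9525


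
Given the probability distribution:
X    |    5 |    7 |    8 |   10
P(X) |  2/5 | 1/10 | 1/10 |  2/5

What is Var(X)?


E[X] = 15/2
E[X²] = 613/10
Var(X) = E[X²] - (E[X])² = 613/10 - 225/4 = 101/20

Var(X) = 101/20 ≈ 5.0500


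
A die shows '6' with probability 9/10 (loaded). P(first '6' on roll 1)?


Geometric: P(X=1) = (1-p)^(k-1)×p = (1/10)^0×9/10 = 9/10

P(X=1) = 9/10 ≈ 90.00%


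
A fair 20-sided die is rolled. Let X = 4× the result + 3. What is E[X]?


E[die] = (1+20)/2 = 21/2
E[X] = 4×21/2 + 3 = 45

E[X] = 45


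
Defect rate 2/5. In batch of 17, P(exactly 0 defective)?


Binomial: P(X=0) = C(17,0)×p^0×(1-p)^17
= 1 × 1 × 129140163/762939453125 = 129140163/762939453125

P(X=0) = 129140163/762939453125 ≈ 0.02%


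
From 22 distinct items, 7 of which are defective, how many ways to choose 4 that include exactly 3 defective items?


Choose 3 of the 7 defective items and 1 of the other 15 items:
C(7,3)×C(15,1) = 35×15 = 525

525


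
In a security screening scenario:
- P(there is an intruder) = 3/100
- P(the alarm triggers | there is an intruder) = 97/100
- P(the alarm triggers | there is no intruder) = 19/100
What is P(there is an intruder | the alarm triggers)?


Using Bayes' theorem:
P(A|B) = P(B|A)·P(A) / P(B)

P(the alarm triggers) = 97/100 × 3/100 + 19/100 × 97/100
= 291/10000 + 1843/10000 = 1067/5000

P(there is an intruder|the alarm triggers) = (291/10000) / (1067/5000) = 3/22

P(there is an intruder|the alarm triggers) = 3/22 ≈ 13.64%


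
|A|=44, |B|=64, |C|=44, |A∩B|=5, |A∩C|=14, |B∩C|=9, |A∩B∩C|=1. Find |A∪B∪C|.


|A∪B∪C| = 44+64+44-5-14-9+1 = 125

|A∪B∪C| = 125


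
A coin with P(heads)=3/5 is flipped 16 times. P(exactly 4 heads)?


Binomial: P(X=4) = C(16,4)×p^4×(1-p)^12
= 1820 × 81/625 × 4096/244140625 = 120766464/30517578125

P(X=4) = 120766464/30517578125 ≈ 0.40%


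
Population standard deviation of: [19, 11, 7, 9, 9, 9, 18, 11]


Mean = 93/8
  (19-93/8)²=3481/64
  (11-93/8)²=25/64
  (7-93/8)²=1369/64
  (9-93/8)²=441/64
  (9-93/8)²=441/64
  (9-93/8)²=441/64
  (18-93/8)²=2601/64
  (11-93/8)²=25/64
Σ(x-μ)² = 1103/8
σ² = (1103/8)/8 = 1103/64

σ = √(1103/64) ≈ 4.1514


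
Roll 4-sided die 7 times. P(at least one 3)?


P(no 3)^7 = (3/4)^7 = 2187/16384
P(≥1) = 1 - 2187/16384 = 14197/16384

P = 14197/16384 ≈ 86.65%


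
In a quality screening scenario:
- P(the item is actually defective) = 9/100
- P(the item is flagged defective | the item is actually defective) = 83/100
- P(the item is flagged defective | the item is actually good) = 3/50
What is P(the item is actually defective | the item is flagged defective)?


Using Bayes' theorem:
P(A|B) = P(B|A)·P(A) / P(B)

P(the item is flagged defective) = 83/100 × 9/100 + 3/50 × 91/100
= 747/10000 + 273/5000 = 1293/10000

P(the item is actually defective|the item is flagged defective) = (747/10000) / (1293/10000) = 249/431

P(the item is actually defective|the item is flagged defective) = 249/431 ≈ 57.77%


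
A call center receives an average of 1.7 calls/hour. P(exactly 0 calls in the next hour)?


Poisson(λ=1.7): P(X=0) = e^(-λ)×λ^k/k!
= e^(-1.7) × 1.7^0 / 0!
≈ 0.1826835241 × 1 / 1 ≈ 0.182684

P(X=0) ≈ 0.182684 ≈ 18.27%


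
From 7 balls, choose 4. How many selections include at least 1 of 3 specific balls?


Complement: C(7,4) - C(4,4) = 35 - 1 = 34

34


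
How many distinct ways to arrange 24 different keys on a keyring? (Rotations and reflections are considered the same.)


Free circular arrangements: rotations and reflections both identified.
(n-1)!/2 = 23!/2 = 25852016738884976640000/2 = 12926008369442488320000

12926008369442488320000


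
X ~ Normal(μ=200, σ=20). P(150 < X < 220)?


z₁=(150-200)/20=-2.5, z₂=(220-200)/20=1.0
P = Φ(1.0) - Φ(-2.5) = 0.841345 - 0.006210 = 0.835135 ≈ 0.8351

P(150 < X < 220) ≈ 0.8351


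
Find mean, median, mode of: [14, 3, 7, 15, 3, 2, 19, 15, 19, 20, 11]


Sorted: [2, 3, 3, 7, 11, 14, 15, 15, 19, 19, 20]
Mean = 128/11
Median = 14
Freq: {14: 1, 3: 2, 7: 1, 15: 2, 2: 1, 19: 2, 20: 1, 11: 1}
Mode: [3, 15, 19]

Mean=128/11, Median=14, Mode=[3, 15, 19]


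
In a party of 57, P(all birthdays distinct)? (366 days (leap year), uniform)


P(all different) = Π(366-i)/366 for i=0..56
= (366/366)×(365/366)×...×(310/366)
= 0.010010

P ≈ 0.0100 ≈ 1.00%


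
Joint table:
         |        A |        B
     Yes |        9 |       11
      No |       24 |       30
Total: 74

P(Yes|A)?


P(Yes|A) = 9/(9+24) = 9/33 = 3/11

P = 3/11 ≈ 27.27%


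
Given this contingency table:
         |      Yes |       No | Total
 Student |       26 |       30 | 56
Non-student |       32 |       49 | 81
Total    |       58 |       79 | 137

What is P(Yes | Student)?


P(Yes | Student) = 26/(26+30) = 26/56 = 13/28

P(Yes|Student) = 13/28 ≈ 46.43%


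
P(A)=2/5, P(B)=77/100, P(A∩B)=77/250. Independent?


P(A)×P(B) = 77/250
P(A∩B) = 77/250
Equal ✓ → Independent

Yes, independent


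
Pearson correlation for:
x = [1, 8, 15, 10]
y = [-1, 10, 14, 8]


n=4, Σx=34, Σy=31, Σxy=369, Σx²=390, Σy²=361
r = (4×369 - 34×31)/√((4×390 - 34²)(4×361 - 31²))
= 422/√(404×483) = 422/√195132 ≈ 422/441.7375 ≈ 0.9553

r ≈ 0.9553


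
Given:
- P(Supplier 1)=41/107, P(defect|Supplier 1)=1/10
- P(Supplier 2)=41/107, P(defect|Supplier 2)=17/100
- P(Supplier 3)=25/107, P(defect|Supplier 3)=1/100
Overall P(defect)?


P(B) = Σ P(B|Aᵢ)×P(Aᵢ)
  1/10×41/107 = 41/1070
  17/100×41/107 = 697/10700
  1/100×25/107 = 1/428
Sum = 283/2675

P(defect) = 283/2675 ≈ 10.58%


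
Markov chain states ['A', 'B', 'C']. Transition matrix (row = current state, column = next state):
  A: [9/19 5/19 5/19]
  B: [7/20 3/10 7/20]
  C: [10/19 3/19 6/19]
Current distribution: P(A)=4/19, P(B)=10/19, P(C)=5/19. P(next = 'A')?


P(next=A) = Σᵢ P(now=i)×P(i→A)
= 4/19×9/19 + 10/19×7/20 + 5/19×10/19
= 36/361 + 7/38 + 50/361 = 305/722

P = 305/722 ≈ 0.4224


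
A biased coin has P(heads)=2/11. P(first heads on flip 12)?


Geometric: P(X=12) = (1-p)^(k-1)×p = (9/11)^11×2/11 = 62762119218/3138428376721

P(X=12) = 62762119218/3138428376721 ≈ 2.00%


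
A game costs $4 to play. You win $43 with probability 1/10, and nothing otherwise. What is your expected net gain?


E[gain] = (43-4)×1/10 + (-4)×9/10
= 39/10 - 18/5 = 3/10

Expected net gain = $3/10 ≈ $0.30


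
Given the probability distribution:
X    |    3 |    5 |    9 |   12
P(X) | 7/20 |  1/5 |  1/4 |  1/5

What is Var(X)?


E[X] = 67/10
E[X²] = 286/5
Var(X) = E[X²] - (E[X])² = 286/5 - 4489/100 = 1231/100

Var(X) = 1231/100 ≈ 12.3100


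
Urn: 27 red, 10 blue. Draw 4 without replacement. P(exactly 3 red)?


Hypergeometric: C(27,3)×C(10,1)/C(37,4)
= 2925×10/66045 = 1950/4403

P(X=3) = 1950/4403 ≈ 44.29%


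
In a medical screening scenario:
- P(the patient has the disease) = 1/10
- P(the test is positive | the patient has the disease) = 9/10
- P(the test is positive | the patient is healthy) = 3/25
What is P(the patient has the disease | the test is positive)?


Using Bayes' theorem:
P(A|B) = P(B|A)·P(A) / P(B)

P(the test is positive) = 9/10 × 1/10 + 3/25 × 9/10
= 9/100 + 27/250 = 99/500

P(the patient has the disease|the test is positive) = (9/100) / (99/500) = 5/11

P(the patient has the disease|the test is positive) = 5/11 ≈ 45.45%


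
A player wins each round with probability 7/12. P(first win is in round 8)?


Geometric: P(X=8) = (1-p)^(k-1)×p = (5/12)^7×7/12 = 546875/429981696

P(X=8) = 546875/429981696 ≈ 0.13%


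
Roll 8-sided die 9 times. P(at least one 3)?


P(no 3)^9 = (7/8)^9 = 40353607/134217728
P(≥1) = 1 - 40353607/134217728 = 93864121/134217728

P = 93864121/134217728 ≈ 69.93%


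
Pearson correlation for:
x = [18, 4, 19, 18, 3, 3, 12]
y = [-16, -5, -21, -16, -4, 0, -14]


n=7, Σx=77, Σy=-76, Σxy=-1175, Σx²=1187, Σy²=1190
r = (7×(-1175) - 77×(-76))/√((7×1187 - 77²)(7×1190 - (-76)²))
= -2373/√(2380×2554) = -2373/√6078520 ≈ -2373/2465.4655 ≈ -0.9625

r ≈ -0.9625


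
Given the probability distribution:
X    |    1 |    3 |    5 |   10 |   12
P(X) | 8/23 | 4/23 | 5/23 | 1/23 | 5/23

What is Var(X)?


E[X] = 5
E[X²] = 43
Var(X) = E[X²] - (E[X])² = 43 - 25 = 18

Var(X) = 18 ≈ 18.0000


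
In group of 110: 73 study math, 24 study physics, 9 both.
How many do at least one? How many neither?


|A∪B| = 73+24-9 = 88
Neither = 110-88 = 22

At least one: 88; Neither: 22


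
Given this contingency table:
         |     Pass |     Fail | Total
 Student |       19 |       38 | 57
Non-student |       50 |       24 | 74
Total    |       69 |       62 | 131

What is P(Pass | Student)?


P(Pass | Student) = 19/(19+38) = 19/57 = 1/3

P(Pass|Student) = 1/3 ≈ 33.33%


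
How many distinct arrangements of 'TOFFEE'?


Letters: 6, freq: {'T': 1, 'O': 1, 'F': 2, 'E': 2}
6!/(1!×1!×2!×2!) = 720/4 = 180

180


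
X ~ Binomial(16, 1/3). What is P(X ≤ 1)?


P(X ≤ 1) = Σ P(X=i) for i=0..1
P(X=0) = 65536/43046721
P(X=1) = 524288/43046721
Sum = 65536/4782969

P(X ≤ 1) = 65536/4782969 ≈ 1.37%


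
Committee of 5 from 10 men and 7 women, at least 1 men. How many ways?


Count by #men:
  1M,4W: C(10,1)×C(7,4)=350
  2M,3W: C(10,2)×C(7,3)=1575
  3M,2W: C(10,3)×C(7,2)=2520
  4M,1W: C(10,4)×C(7,1)=1470
  5M,0W: C(10,5)×C(7,0)=252
Total = 6167

6167


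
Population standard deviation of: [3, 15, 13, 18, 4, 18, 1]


Mean = 72/7
  (3-72/7)²=2601/49
  (15-72/7)²=1089/49
  (13-72/7)²=361/49
  (18-72/7)²=2916/49
  (4-72/7)²=1936/49
  (18-72/7)²=2916/49
  (1-72/7)²=4225/49
Σ(x-μ)² = 2292/7
σ² = (2292/7)/7 = 2292/49

σ = √(2292/49) ≈ 6.8393


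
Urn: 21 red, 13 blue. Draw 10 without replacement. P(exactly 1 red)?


Hypergeometric: C(21,1)×C(13,9)/C(34,10)
= 21×715/131128140 = 7/61132

P(X=1) = 7/61132 ≈ 0.01%


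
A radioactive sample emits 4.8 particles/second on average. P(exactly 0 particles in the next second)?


Poisson(λ=4.8): P(X=0) = e^(-λ)×λ^k/k!
= e^(-4.8) × 4.8^0 / 0!
≈ 0.008229747049 × 1 / 1 ≈ 0.008230

P(X=0) ≈ 0.008230 ≈ 0.82%


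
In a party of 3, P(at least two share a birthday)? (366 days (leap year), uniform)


P(all different) = Π(366-i)/366 for i=0..2
= 0.991818
P(match) = 1 - 0.991818 = 0.008182

P ≈ 0.0082 ≈ 0.82%


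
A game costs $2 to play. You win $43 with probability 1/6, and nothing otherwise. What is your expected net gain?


E[gain] = (43-2)×1/6 + (-2)×5/6
= 41/6 - 5/3 = 31/6

Expected net gain = $31/6 ≈ $5.17


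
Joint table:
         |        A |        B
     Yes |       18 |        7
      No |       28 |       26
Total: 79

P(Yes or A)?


P(Yes∨A) = P(Yes) + P(A) - P(Yes∧A)
= (25 + 46 - 18)/79 = 53/79

P = 53/79 ≈ 67.09%


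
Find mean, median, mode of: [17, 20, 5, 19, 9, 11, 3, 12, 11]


Sorted: [3, 5, 9, 11, 11, 12, 17, 19, 20]
Mean = 107/9
Median = 11
Freq: {17: 1, 20: 1, 5: 1, 19: 1, 9: 1, 11: 2, 3: 1, 12: 1}
Mode: [11]

Mean=107/9, Median=11, Mode=11


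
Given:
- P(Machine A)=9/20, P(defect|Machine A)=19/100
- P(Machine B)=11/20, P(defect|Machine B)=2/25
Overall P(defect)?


P(B) = Σ P(B|Aᵢ)×P(Aᵢ)
  19/100×9/20 = 171/2000
  2/25×11/20 = 11/250
Sum = 259/2000

P(defect) = 259/2000 ≈ 12.95%


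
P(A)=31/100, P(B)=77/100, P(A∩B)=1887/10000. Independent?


P(A)×P(B) = 2387/10000
P(A∩B) = 1887/10000
Not equal → NOT independent

No, not independent


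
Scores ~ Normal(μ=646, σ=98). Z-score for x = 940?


z = (x - μ)/σ = (940 - 646)/98 = 3.0

z = 3.0


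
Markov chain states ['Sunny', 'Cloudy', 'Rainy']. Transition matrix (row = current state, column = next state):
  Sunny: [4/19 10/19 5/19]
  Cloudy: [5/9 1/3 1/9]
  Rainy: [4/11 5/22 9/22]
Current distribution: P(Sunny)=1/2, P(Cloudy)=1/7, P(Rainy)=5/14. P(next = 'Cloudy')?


P(next=Cloudy) = Σᵢ P(now=i)×P(i→Cloudy)
= 1/2×10/19 + 1/7×1/3 + 5/14×5/22
= 5/19 + 1/21 + 25/308 = 983/2508

P = 983/2508 ≈ 0.3919


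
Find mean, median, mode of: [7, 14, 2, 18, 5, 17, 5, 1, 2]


Sorted: [1, 2, 2, 5, 5, 7, 14, 17, 18]
Mean = 71/9
Median = 5
Freq: {7: 1, 14: 1, 2: 2, 18: 1, 5: 2, 17: 1, 1: 1}
Mode: [2, 5]

Mean=71/9, Median=5, Mode=[2, 5]


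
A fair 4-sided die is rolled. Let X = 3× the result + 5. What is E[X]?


E[die] = (1+4)/2 = 5/2
E[X] = 3×5/2 + 5 = 25/2

E[X] = 25/2


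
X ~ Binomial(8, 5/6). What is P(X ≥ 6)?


P(X ≥ 6) = Σ P(X=i) for i=6..8
P(X=6) = 109375/419904
P(X=7) = 78125/209952
P(X=8) = 390625/1679616
Sum = 484375/559872

P(X ≥ 6) = 484375/559872 ≈ 86.52%


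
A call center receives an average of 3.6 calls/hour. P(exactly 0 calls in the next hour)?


Poisson(λ=3.6): P(X=0) = e^(-λ)×λ^k/k!
= e^(-3.6) × 3.6^0 / 0!
≈ 0.02732372245 × 1 / 1 ≈ 0.027324

P(X=0) ≈ 0.027324 ≈ 2.73%


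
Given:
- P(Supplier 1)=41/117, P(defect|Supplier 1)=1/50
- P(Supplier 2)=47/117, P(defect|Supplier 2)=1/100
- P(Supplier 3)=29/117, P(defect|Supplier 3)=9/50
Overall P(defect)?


P(B) = Σ P(B|Aᵢ)×P(Aᵢ)
  1/50×41/117 = 41/5850
  1/100×47/117 = 47/11700
  9/50×29/117 = 29/650
Sum = 217/3900

P(defect) = 217/3900 ≈ 5.56%


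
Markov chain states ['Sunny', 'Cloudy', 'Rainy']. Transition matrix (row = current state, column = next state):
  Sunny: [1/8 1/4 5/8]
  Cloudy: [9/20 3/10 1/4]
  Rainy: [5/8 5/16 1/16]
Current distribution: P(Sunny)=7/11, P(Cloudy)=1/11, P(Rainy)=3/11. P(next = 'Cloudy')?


P(next=Cloudy) = Σᵢ P(now=i)×P(i→Cloudy)
= 7/11×1/4 + 1/11×3/10 + 3/11×5/16
= 7/44 + 3/110 + 15/176 = 239/880

P = 239/880 ≈ 0.2716


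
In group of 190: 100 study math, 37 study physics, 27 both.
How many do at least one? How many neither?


|A∪B| = 100+37-27 = 110
Neither = 190-110 = 80

At least one: 110; Neither: 80


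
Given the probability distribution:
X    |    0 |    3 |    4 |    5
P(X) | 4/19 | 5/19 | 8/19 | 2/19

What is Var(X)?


E[X] = 3
E[X²] = 223/19
Var(X) = E[X²] - (E[X])² = 223/19 - 9 = 52/19

Var(X) = 52/19 ≈ 2.7368


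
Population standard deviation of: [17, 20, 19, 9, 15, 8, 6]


Mean = 94/7
  (17-94/7)²=625/49
  (20-94/7)²=2116/49
  (19-94/7)²=1521/49
  (9-94/7)²=961/49
  (15-94/7)²=121/49
  (8-94/7)²=1444/49
  (6-94/7)²=2704/49
Σ(x-μ)² = 1356/7
σ² = (1356/7)/7 = 1356/49

σ = √(1356/49) ≈ 5.2606


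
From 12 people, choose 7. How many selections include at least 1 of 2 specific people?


Complement: C(12,7) - C(10,7) = 792 - 120 = 672

672


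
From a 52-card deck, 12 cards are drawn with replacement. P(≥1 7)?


P(not a 7) = 48/52 = 12/13
P(none in 12 draws) = (12/13)^12 = 8916100448256/23298085122481
P(≥1 7) = 1 - 8916100448256/23298085122481 = 14381984674225/23298085122481

P = 14381984674225/23298085122481 ≈ 61.73%


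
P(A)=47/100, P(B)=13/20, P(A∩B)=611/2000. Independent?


P(A)×P(B) = 611/2000
P(A∩B) = 611/2000
Equal ✓ → Independent

Yes, independent
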